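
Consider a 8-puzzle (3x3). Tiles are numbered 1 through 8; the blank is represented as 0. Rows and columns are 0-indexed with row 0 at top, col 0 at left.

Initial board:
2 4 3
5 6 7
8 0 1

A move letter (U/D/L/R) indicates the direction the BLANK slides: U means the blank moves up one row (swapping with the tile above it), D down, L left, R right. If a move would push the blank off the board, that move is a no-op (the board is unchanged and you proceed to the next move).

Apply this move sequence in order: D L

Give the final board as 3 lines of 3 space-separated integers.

Answer: 2 4 3
5 6 7
0 8 1

Derivation:
After move 1 (D):
2 4 3
5 6 7
8 0 1

After move 2 (L):
2 4 3
5 6 7
0 8 1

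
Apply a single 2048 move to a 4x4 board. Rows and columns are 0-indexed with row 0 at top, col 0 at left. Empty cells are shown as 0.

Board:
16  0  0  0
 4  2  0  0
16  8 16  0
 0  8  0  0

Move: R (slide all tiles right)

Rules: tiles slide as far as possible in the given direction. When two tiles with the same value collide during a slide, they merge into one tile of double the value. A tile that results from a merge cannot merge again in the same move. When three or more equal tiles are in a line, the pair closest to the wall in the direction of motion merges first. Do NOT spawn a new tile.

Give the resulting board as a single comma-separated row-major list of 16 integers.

Slide right:
row 0: [16, 0, 0, 0] -> [0, 0, 0, 16]
row 1: [4, 2, 0, 0] -> [0, 0, 4, 2]
row 2: [16, 8, 16, 0] -> [0, 16, 8, 16]
row 3: [0, 8, 0, 0] -> [0, 0, 0, 8]

Answer: 0, 0, 0, 16, 0, 0, 4, 2, 0, 16, 8, 16, 0, 0, 0, 8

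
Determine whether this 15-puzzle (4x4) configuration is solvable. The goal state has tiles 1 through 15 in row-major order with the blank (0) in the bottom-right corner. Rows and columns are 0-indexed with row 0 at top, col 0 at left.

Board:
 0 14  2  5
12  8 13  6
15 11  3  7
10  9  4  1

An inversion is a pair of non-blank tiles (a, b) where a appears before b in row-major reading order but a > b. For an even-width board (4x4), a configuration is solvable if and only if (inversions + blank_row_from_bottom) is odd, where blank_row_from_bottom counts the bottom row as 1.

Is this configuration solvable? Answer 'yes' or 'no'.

Answer: no

Derivation:
Inversions: 64
Blank is in row 0 (0-indexed from top), which is row 4 counting from the bottom (bottom = 1).
64 + 4 = 68, which is even, so the puzzle is not solvable.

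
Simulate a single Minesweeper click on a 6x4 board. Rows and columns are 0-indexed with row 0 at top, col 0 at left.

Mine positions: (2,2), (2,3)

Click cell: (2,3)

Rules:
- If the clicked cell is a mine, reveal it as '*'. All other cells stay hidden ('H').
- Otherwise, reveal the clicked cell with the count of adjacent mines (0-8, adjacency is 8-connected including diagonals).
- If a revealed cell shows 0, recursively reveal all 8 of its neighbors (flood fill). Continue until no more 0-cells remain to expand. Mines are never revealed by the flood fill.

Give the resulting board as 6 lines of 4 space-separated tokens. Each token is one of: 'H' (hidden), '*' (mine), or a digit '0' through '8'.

H H H H
H H H H
H H H *
H H H H
H H H H
H H H H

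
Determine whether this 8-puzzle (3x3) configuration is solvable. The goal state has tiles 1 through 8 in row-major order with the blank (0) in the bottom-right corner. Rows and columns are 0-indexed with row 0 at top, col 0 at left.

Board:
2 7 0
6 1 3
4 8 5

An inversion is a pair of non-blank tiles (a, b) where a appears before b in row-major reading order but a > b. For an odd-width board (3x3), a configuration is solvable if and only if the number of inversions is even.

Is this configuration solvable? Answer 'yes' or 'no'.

Inversions (pairs i<j in row-major order where tile[i] > tile[j] > 0): 11
11 is odd, so the puzzle is not solvable.

Answer: no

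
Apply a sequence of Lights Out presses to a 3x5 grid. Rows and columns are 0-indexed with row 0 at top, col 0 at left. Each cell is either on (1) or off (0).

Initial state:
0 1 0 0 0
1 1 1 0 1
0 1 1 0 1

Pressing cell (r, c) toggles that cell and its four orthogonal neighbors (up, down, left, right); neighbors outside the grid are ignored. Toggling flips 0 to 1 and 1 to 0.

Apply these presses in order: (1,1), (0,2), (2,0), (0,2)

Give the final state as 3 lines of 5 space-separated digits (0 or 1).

Answer: 0 0 0 0 0
1 0 0 0 1
1 1 1 0 1

Derivation:
After press 1 at (1,1):
0 0 0 0 0
0 0 0 0 1
0 0 1 0 1

After press 2 at (0,2):
0 1 1 1 0
0 0 1 0 1
0 0 1 0 1

After press 3 at (2,0):
0 1 1 1 0
1 0 1 0 1
1 1 1 0 1

After press 4 at (0,2):
0 0 0 0 0
1 0 0 0 1
1 1 1 0 1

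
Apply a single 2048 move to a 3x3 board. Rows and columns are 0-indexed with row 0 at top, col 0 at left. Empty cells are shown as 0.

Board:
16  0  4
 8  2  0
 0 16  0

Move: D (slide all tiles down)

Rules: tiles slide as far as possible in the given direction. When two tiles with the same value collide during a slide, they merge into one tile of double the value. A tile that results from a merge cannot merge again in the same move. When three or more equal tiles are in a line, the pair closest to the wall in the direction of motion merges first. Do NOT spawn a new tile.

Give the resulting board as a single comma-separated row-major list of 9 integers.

Slide down:
col 0: [16, 8, 0] -> [0, 16, 8]
col 1: [0, 2, 16] -> [0, 2, 16]
col 2: [4, 0, 0] -> [0, 0, 4]

Answer: 0, 0, 0, 16, 2, 0, 8, 16, 4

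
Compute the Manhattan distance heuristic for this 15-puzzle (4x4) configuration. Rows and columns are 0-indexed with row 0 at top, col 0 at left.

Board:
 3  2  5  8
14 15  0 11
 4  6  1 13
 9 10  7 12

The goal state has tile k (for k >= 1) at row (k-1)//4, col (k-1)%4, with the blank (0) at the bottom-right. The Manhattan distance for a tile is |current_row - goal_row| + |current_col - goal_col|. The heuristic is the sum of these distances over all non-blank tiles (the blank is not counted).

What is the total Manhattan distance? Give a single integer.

Answer: 33

Derivation:
Tile 3: at (0,0), goal (0,2), distance |0-0|+|0-2| = 2
Tile 2: at (0,1), goal (0,1), distance |0-0|+|1-1| = 0
Tile 5: at (0,2), goal (1,0), distance |0-1|+|2-0| = 3
Tile 8: at (0,3), goal (1,3), distance |0-1|+|3-3| = 1
Tile 14: at (1,0), goal (3,1), distance |1-3|+|0-1| = 3
Tile 15: at (1,1), goal (3,2), distance |1-3|+|1-2| = 3
Tile 11: at (1,3), goal (2,2), distance |1-2|+|3-2| = 2
Tile 4: at (2,0), goal (0,3), distance |2-0|+|0-3| = 5
Tile 6: at (2,1), goal (1,1), distance |2-1|+|1-1| = 1
Tile 1: at (2,2), goal (0,0), distance |2-0|+|2-0| = 4
Tile 13: at (2,3), goal (3,0), distance |2-3|+|3-0| = 4
Tile 9: at (3,0), goal (2,0), distance |3-2|+|0-0| = 1
Tile 10: at (3,1), goal (2,1), distance |3-2|+|1-1| = 1
Tile 7: at (3,2), goal (1,2), distance |3-1|+|2-2| = 2
Tile 12: at (3,3), goal (2,3), distance |3-2|+|3-3| = 1
Sum: 2 + 0 + 3 + 1 + 3 + 3 + 2 + 5 + 1 + 4 + 4 + 1 + 1 + 2 + 1 = 33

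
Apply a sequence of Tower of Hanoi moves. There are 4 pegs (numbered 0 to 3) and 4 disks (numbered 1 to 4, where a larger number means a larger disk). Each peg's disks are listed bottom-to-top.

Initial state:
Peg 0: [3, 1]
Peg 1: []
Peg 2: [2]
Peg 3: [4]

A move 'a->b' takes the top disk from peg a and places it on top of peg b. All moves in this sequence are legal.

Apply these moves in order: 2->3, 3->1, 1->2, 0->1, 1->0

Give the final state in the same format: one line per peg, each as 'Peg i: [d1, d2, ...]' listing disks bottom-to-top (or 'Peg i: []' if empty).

Answer: Peg 0: [3, 1]
Peg 1: []
Peg 2: [2]
Peg 3: [4]

Derivation:
After move 1 (2->3):
Peg 0: [3, 1]
Peg 1: []
Peg 2: []
Peg 3: [4, 2]

After move 2 (3->1):
Peg 0: [3, 1]
Peg 1: [2]
Peg 2: []
Peg 3: [4]

After move 3 (1->2):
Peg 0: [3, 1]
Peg 1: []
Peg 2: [2]
Peg 3: [4]

After move 4 (0->1):
Peg 0: [3]
Peg 1: [1]
Peg 2: [2]
Peg 3: [4]

After move 5 (1->0):
Peg 0: [3, 1]
Peg 1: []
Peg 2: [2]
Peg 3: [4]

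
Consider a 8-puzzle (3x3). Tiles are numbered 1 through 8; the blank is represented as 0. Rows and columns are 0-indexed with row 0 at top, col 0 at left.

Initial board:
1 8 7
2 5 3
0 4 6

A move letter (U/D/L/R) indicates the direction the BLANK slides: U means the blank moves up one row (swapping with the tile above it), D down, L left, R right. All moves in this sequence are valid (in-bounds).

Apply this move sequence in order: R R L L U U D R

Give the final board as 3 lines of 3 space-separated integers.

After move 1 (R):
1 8 7
2 5 3
4 0 6

After move 2 (R):
1 8 7
2 5 3
4 6 0

After move 3 (L):
1 8 7
2 5 3
4 0 6

After move 4 (L):
1 8 7
2 5 3
0 4 6

After move 5 (U):
1 8 7
0 5 3
2 4 6

After move 6 (U):
0 8 7
1 5 3
2 4 6

After move 7 (D):
1 8 7
0 5 3
2 4 6

After move 8 (R):
1 8 7
5 0 3
2 4 6

Answer: 1 8 7
5 0 3
2 4 6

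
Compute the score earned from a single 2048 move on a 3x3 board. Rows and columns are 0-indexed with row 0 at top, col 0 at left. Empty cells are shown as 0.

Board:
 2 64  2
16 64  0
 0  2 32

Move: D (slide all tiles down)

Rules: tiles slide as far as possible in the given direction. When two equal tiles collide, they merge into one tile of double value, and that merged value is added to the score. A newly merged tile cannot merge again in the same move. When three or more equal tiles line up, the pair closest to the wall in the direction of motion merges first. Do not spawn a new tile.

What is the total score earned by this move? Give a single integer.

Answer: 128

Derivation:
Slide down:
col 0: [2, 16, 0] -> [0, 2, 16]  score +0 (running 0)
col 1: [64, 64, 2] -> [0, 128, 2]  score +128 (running 128)
col 2: [2, 0, 32] -> [0, 2, 32]  score +0 (running 128)
Board after move:
  0   0   0
  2 128   2
 16   2  32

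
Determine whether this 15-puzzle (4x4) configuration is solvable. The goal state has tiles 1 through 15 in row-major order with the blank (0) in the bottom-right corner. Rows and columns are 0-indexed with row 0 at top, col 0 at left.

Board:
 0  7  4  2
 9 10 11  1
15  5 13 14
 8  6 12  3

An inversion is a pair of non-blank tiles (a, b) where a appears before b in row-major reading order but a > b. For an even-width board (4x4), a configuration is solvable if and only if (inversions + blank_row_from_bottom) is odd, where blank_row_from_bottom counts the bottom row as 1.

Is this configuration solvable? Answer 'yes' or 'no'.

Answer: yes

Derivation:
Inversions: 45
Blank is in row 0 (0-indexed from top), which is row 4 counting from the bottom (bottom = 1).
45 + 4 = 49, which is odd, so the puzzle is solvable.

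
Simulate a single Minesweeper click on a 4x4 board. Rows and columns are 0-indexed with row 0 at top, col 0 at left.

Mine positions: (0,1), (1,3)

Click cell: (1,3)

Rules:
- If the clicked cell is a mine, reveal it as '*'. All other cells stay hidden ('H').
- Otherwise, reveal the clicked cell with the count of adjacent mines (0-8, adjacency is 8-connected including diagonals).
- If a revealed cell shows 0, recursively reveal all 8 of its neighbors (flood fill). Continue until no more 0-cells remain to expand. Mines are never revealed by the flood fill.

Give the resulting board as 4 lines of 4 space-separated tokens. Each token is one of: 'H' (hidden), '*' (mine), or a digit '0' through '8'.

H H H H
H H H *
H H H H
H H H H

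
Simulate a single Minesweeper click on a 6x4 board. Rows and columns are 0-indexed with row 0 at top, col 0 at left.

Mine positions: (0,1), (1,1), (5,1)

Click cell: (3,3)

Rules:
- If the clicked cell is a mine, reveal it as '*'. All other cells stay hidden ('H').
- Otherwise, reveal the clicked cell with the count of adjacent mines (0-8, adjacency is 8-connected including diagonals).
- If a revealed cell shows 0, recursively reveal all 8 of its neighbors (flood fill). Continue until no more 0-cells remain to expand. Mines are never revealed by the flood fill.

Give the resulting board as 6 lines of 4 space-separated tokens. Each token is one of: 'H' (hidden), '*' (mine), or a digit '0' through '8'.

H H 2 0
H H 2 0
1 1 1 0
0 0 0 0
1 1 1 0
H H 1 0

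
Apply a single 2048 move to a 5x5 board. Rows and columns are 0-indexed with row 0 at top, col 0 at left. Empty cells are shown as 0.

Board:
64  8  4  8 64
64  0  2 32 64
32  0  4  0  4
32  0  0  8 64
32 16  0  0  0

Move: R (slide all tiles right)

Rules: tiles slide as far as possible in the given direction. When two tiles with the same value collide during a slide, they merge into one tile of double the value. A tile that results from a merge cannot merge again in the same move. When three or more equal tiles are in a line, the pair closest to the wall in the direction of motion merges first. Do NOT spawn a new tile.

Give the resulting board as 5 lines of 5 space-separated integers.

Answer: 64  8  4  8 64
 0 64  2 32 64
 0  0  0 32  8
 0  0 32  8 64
 0  0  0 32 16

Derivation:
Slide right:
row 0: [64, 8, 4, 8, 64] -> [64, 8, 4, 8, 64]
row 1: [64, 0, 2, 32, 64] -> [0, 64, 2, 32, 64]
row 2: [32, 0, 4, 0, 4] -> [0, 0, 0, 32, 8]
row 3: [32, 0, 0, 8, 64] -> [0, 0, 32, 8, 64]
row 4: [32, 16, 0, 0, 0] -> [0, 0, 0, 32, 16]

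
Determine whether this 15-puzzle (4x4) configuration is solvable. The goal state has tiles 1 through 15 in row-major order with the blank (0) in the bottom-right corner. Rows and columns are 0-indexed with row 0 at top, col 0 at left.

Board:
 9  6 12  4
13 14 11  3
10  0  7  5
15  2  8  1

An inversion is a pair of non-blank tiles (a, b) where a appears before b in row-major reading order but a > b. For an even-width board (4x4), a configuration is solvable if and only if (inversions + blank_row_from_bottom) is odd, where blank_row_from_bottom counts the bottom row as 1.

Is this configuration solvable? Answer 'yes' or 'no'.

Inversions: 65
Blank is in row 2 (0-indexed from top), which is row 2 counting from the bottom (bottom = 1).
65 + 2 = 67, which is odd, so the puzzle is solvable.

Answer: yes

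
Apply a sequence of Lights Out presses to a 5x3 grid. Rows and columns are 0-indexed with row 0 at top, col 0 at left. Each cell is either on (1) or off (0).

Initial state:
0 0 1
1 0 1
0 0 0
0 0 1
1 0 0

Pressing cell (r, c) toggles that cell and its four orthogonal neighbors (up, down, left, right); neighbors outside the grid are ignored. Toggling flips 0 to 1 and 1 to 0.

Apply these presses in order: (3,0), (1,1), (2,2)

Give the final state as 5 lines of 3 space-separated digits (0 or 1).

After press 1 at (3,0):
0 0 1
1 0 1
1 0 0
1 1 1
0 0 0

After press 2 at (1,1):
0 1 1
0 1 0
1 1 0
1 1 1
0 0 0

After press 3 at (2,2):
0 1 1
0 1 1
1 0 1
1 1 0
0 0 0

Answer: 0 1 1
0 1 1
1 0 1
1 1 0
0 0 0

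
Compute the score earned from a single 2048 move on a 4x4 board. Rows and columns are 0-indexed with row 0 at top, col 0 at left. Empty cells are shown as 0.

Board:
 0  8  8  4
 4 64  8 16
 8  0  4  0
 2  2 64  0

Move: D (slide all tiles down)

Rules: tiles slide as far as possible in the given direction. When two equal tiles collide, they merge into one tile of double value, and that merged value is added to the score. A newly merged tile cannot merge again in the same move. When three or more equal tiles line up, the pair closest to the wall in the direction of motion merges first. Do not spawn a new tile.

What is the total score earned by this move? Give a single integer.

Slide down:
col 0: [0, 4, 8, 2] -> [0, 4, 8, 2]  score +0 (running 0)
col 1: [8, 64, 0, 2] -> [0, 8, 64, 2]  score +0 (running 0)
col 2: [8, 8, 4, 64] -> [0, 16, 4, 64]  score +16 (running 16)
col 3: [4, 16, 0, 0] -> [0, 0, 4, 16]  score +0 (running 16)
Board after move:
 0  0  0  0
 4  8 16  0
 8 64  4  4
 2  2 64 16

Answer: 16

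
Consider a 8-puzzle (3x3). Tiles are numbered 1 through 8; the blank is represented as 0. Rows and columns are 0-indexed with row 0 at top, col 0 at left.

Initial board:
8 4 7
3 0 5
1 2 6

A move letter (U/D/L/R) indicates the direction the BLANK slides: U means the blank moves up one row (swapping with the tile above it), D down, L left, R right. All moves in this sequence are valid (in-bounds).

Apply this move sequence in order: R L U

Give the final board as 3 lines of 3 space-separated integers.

Answer: 8 0 7
3 4 5
1 2 6

Derivation:
After move 1 (R):
8 4 7
3 5 0
1 2 6

After move 2 (L):
8 4 7
3 0 5
1 2 6

After move 3 (U):
8 0 7
3 4 5
1 2 6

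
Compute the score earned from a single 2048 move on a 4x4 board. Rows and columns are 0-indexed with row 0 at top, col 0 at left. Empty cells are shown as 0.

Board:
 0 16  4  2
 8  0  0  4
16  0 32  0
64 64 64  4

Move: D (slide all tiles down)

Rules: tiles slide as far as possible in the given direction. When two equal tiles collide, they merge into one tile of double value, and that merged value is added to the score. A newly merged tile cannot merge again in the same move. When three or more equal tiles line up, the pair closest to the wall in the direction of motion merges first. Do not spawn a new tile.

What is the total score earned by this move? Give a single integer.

Answer: 8

Derivation:
Slide down:
col 0: [0, 8, 16, 64] -> [0, 8, 16, 64]  score +0 (running 0)
col 1: [16, 0, 0, 64] -> [0, 0, 16, 64]  score +0 (running 0)
col 2: [4, 0, 32, 64] -> [0, 4, 32, 64]  score +0 (running 0)
col 3: [2, 4, 0, 4] -> [0, 0, 2, 8]  score +8 (running 8)
Board after move:
 0  0  0  0
 8  0  4  0
16 16 32  2
64 64 64  8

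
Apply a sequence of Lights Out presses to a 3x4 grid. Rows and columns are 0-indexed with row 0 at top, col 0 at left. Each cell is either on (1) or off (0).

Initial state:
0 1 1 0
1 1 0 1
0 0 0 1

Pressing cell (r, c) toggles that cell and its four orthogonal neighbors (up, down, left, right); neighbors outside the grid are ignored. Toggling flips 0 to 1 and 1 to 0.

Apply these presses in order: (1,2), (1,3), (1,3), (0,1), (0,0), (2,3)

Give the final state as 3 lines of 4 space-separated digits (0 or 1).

After press 1 at (1,2):
0 1 0 0
1 0 1 0
0 0 1 1

After press 2 at (1,3):
0 1 0 1
1 0 0 1
0 0 1 0

After press 3 at (1,3):
0 1 0 0
1 0 1 0
0 0 1 1

After press 4 at (0,1):
1 0 1 0
1 1 1 0
0 0 1 1

After press 5 at (0,0):
0 1 1 0
0 1 1 0
0 0 1 1

After press 6 at (2,3):
0 1 1 0
0 1 1 1
0 0 0 0

Answer: 0 1 1 0
0 1 1 1
0 0 0 0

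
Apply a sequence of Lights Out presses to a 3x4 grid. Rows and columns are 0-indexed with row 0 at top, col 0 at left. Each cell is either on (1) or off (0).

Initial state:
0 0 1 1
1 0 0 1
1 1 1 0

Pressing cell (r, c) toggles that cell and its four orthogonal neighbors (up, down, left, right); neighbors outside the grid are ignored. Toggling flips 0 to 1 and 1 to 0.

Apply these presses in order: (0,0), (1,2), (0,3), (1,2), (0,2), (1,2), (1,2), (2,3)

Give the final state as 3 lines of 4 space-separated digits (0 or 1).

Answer: 1 0 1 1
0 0 1 1
1 1 0 1

Derivation:
After press 1 at (0,0):
1 1 1 1
0 0 0 1
1 1 1 0

After press 2 at (1,2):
1 1 0 1
0 1 1 0
1 1 0 0

After press 3 at (0,3):
1 1 1 0
0 1 1 1
1 1 0 0

After press 4 at (1,2):
1 1 0 0
0 0 0 0
1 1 1 0

After press 5 at (0,2):
1 0 1 1
0 0 1 0
1 1 1 0

After press 6 at (1,2):
1 0 0 1
0 1 0 1
1 1 0 0

After press 7 at (1,2):
1 0 1 1
0 0 1 0
1 1 1 0

After press 8 at (2,3):
1 0 1 1
0 0 1 1
1 1 0 1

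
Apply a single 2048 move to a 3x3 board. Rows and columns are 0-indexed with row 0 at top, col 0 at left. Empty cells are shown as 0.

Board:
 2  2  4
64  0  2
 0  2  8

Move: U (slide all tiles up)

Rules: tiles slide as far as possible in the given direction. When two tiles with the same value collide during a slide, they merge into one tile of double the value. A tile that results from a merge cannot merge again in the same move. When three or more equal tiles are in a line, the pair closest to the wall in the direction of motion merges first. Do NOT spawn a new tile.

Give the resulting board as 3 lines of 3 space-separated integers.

Slide up:
col 0: [2, 64, 0] -> [2, 64, 0]
col 1: [2, 0, 2] -> [4, 0, 0]
col 2: [4, 2, 8] -> [4, 2, 8]

Answer:  2  4  4
64  0  2
 0  0  8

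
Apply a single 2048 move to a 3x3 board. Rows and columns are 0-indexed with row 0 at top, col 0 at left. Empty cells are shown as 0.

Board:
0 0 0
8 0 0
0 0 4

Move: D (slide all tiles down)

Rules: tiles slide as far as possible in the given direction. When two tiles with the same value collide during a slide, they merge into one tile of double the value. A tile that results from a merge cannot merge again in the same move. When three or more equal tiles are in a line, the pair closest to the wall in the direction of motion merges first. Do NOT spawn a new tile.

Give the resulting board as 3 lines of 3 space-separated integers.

Slide down:
col 0: [0, 8, 0] -> [0, 0, 8]
col 1: [0, 0, 0] -> [0, 0, 0]
col 2: [0, 0, 4] -> [0, 0, 4]

Answer: 0 0 0
0 0 0
8 0 4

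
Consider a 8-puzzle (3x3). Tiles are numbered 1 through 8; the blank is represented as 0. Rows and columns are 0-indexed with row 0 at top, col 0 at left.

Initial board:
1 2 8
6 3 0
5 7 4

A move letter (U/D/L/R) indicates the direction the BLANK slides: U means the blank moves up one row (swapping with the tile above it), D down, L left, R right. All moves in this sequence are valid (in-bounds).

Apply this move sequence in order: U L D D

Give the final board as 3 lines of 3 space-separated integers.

After move 1 (U):
1 2 0
6 3 8
5 7 4

After move 2 (L):
1 0 2
6 3 8
5 7 4

After move 3 (D):
1 3 2
6 0 8
5 7 4

After move 4 (D):
1 3 2
6 7 8
5 0 4

Answer: 1 3 2
6 7 8
5 0 4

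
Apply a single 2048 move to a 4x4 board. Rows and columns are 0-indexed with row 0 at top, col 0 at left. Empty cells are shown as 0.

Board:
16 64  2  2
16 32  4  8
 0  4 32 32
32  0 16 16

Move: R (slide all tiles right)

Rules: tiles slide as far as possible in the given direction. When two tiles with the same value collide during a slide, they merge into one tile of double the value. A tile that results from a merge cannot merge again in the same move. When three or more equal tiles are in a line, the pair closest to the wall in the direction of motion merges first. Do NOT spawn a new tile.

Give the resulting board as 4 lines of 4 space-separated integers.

Answer:  0 16 64  4
16 32  4  8
 0  0  4 64
 0  0 32 32

Derivation:
Slide right:
row 0: [16, 64, 2, 2] -> [0, 16, 64, 4]
row 1: [16, 32, 4, 8] -> [16, 32, 4, 8]
row 2: [0, 4, 32, 32] -> [0, 0, 4, 64]
row 3: [32, 0, 16, 16] -> [0, 0, 32, 32]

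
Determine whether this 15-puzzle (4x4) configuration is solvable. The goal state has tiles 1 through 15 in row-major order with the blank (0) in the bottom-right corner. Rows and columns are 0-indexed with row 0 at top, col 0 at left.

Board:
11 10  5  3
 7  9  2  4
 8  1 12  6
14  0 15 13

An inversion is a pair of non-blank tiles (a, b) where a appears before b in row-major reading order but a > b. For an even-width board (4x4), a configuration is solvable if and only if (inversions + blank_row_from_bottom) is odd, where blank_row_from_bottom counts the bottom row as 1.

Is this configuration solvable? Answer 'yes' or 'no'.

Answer: no

Derivation:
Inversions: 41
Blank is in row 3 (0-indexed from top), which is row 1 counting from the bottom (bottom = 1).
41 + 1 = 42, which is even, so the puzzle is not solvable.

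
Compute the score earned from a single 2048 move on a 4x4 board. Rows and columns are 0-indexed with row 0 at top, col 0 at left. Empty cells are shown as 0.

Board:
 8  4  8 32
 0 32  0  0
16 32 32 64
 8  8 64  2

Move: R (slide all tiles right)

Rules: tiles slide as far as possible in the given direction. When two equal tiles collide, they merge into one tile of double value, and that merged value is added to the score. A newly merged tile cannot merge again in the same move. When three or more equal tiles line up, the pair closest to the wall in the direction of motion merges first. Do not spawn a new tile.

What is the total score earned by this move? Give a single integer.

Answer: 80

Derivation:
Slide right:
row 0: [8, 4, 8, 32] -> [8, 4, 8, 32]  score +0 (running 0)
row 1: [0, 32, 0, 0] -> [0, 0, 0, 32]  score +0 (running 0)
row 2: [16, 32, 32, 64] -> [0, 16, 64, 64]  score +64 (running 64)
row 3: [8, 8, 64, 2] -> [0, 16, 64, 2]  score +16 (running 80)
Board after move:
 8  4  8 32
 0  0  0 32
 0 16 64 64
 0 16 64  2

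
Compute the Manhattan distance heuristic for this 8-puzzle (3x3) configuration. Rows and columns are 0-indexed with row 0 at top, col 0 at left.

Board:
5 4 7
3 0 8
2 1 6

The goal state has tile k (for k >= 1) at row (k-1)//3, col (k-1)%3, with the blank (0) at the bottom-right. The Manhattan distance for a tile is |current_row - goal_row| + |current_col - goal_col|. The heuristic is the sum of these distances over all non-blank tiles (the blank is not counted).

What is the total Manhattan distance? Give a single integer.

Tile 5: (0,0)->(1,1) = 2
Tile 4: (0,1)->(1,0) = 2
Tile 7: (0,2)->(2,0) = 4
Tile 3: (1,0)->(0,2) = 3
Tile 8: (1,2)->(2,1) = 2
Tile 2: (2,0)->(0,1) = 3
Tile 1: (2,1)->(0,0) = 3
Tile 6: (2,2)->(1,2) = 1
Sum: 2 + 2 + 4 + 3 + 2 + 3 + 3 + 1 = 20

Answer: 20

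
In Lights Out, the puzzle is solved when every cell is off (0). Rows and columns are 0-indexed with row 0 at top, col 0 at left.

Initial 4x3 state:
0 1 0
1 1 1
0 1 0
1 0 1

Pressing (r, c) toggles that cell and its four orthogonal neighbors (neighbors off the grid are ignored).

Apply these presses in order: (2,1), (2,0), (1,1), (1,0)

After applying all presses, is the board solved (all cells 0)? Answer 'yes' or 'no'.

After press 1 at (2,1):
0 1 0
1 0 1
1 0 1
1 1 1

After press 2 at (2,0):
0 1 0
0 0 1
0 1 1
0 1 1

After press 3 at (1,1):
0 0 0
1 1 0
0 0 1
0 1 1

After press 4 at (1,0):
1 0 0
0 0 0
1 0 1
0 1 1

Lights still on: 5

Answer: no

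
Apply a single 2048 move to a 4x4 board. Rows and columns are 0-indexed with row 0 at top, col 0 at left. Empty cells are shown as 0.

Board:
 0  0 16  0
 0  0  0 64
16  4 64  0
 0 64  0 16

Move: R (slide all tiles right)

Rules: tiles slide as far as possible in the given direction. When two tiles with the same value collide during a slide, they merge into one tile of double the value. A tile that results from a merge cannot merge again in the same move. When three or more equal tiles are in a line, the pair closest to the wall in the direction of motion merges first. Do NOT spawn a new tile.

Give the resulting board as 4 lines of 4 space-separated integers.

Slide right:
row 0: [0, 0, 16, 0] -> [0, 0, 0, 16]
row 1: [0, 0, 0, 64] -> [0, 0, 0, 64]
row 2: [16, 4, 64, 0] -> [0, 16, 4, 64]
row 3: [0, 64, 0, 16] -> [0, 0, 64, 16]

Answer:  0  0  0 16
 0  0  0 64
 0 16  4 64
 0  0 64 16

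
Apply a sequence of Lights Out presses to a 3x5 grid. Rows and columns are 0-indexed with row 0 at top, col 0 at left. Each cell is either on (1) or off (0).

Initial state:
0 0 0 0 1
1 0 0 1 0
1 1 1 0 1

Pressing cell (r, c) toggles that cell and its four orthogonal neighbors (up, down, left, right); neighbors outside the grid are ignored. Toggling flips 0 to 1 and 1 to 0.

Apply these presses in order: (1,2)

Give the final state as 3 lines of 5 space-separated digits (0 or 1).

Answer: 0 0 1 0 1
1 1 1 0 0
1 1 0 0 1

Derivation:
After press 1 at (1,2):
0 0 1 0 1
1 1 1 0 0
1 1 0 0 1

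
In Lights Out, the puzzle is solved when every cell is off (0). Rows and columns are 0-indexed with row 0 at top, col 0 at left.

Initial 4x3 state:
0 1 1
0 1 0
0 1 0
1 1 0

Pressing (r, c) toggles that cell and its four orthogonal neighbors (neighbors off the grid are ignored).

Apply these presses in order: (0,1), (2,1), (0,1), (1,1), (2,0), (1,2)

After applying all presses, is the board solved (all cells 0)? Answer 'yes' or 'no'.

After press 1 at (0,1):
1 0 0
0 0 0
0 1 0
1 1 0

After press 2 at (2,1):
1 0 0
0 1 0
1 0 1
1 0 0

After press 3 at (0,1):
0 1 1
0 0 0
1 0 1
1 0 0

After press 4 at (1,1):
0 0 1
1 1 1
1 1 1
1 0 0

After press 5 at (2,0):
0 0 1
0 1 1
0 0 1
0 0 0

After press 6 at (1,2):
0 0 0
0 0 0
0 0 0
0 0 0

Lights still on: 0

Answer: yes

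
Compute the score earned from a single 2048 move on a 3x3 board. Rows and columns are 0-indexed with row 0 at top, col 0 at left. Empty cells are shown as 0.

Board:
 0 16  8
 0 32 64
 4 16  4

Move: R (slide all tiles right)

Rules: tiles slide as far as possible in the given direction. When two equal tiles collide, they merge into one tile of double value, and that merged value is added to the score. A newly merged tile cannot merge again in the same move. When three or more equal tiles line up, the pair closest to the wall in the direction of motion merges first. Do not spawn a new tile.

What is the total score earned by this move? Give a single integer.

Answer: 0

Derivation:
Slide right:
row 0: [0, 16, 8] -> [0, 16, 8]  score +0 (running 0)
row 1: [0, 32, 64] -> [0, 32, 64]  score +0 (running 0)
row 2: [4, 16, 4] -> [4, 16, 4]  score +0 (running 0)
Board after move:
 0 16  8
 0 32 64
 4 16  4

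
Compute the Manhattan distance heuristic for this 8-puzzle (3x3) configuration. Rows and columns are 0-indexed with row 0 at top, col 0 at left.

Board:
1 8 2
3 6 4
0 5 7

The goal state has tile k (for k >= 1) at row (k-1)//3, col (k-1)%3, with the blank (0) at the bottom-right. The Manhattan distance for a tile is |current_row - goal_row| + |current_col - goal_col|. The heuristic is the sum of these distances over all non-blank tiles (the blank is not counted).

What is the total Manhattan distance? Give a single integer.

Tile 1: (0,0)->(0,0) = 0
Tile 8: (0,1)->(2,1) = 2
Tile 2: (0,2)->(0,1) = 1
Tile 3: (1,0)->(0,2) = 3
Tile 6: (1,1)->(1,2) = 1
Tile 4: (1,2)->(1,0) = 2
Tile 5: (2,1)->(1,1) = 1
Tile 7: (2,2)->(2,0) = 2
Sum: 0 + 2 + 1 + 3 + 1 + 2 + 1 + 2 = 12

Answer: 12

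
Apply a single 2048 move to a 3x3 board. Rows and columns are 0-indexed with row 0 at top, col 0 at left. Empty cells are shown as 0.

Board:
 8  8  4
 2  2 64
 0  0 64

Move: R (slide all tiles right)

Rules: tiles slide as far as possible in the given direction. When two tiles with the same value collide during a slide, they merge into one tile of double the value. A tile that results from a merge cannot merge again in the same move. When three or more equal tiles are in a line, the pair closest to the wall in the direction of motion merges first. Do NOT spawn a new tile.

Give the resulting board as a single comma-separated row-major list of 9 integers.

Answer: 0, 16, 4, 0, 4, 64, 0, 0, 64

Derivation:
Slide right:
row 0: [8, 8, 4] -> [0, 16, 4]
row 1: [2, 2, 64] -> [0, 4, 64]
row 2: [0, 0, 64] -> [0, 0, 64]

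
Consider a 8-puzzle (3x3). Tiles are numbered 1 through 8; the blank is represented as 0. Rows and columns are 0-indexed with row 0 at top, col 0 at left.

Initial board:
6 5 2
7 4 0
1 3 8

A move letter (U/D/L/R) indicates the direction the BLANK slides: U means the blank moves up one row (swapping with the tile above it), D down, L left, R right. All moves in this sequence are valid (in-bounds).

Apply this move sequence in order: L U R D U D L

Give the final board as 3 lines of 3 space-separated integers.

After move 1 (L):
6 5 2
7 0 4
1 3 8

After move 2 (U):
6 0 2
7 5 4
1 3 8

After move 3 (R):
6 2 0
7 5 4
1 3 8

After move 4 (D):
6 2 4
7 5 0
1 3 8

After move 5 (U):
6 2 0
7 5 4
1 3 8

After move 6 (D):
6 2 4
7 5 0
1 3 8

After move 7 (L):
6 2 4
7 0 5
1 3 8

Answer: 6 2 4
7 0 5
1 3 8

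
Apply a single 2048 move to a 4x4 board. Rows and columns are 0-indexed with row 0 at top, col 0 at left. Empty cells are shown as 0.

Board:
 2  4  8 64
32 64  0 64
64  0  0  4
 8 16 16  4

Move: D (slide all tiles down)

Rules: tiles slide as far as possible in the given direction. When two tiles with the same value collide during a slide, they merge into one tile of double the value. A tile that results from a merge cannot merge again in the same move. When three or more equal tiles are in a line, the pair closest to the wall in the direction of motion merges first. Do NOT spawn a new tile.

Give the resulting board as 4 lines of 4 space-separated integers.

Slide down:
col 0: [2, 32, 64, 8] -> [2, 32, 64, 8]
col 1: [4, 64, 0, 16] -> [0, 4, 64, 16]
col 2: [8, 0, 0, 16] -> [0, 0, 8, 16]
col 3: [64, 64, 4, 4] -> [0, 0, 128, 8]

Answer:   2   0   0   0
 32   4   0   0
 64  64   8 128
  8  16  16   8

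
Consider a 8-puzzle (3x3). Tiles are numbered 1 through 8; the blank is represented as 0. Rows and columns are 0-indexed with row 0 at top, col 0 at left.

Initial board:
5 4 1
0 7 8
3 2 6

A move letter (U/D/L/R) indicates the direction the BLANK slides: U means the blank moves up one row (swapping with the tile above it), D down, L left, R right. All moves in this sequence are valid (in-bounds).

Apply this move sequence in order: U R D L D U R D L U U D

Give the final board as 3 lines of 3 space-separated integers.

Answer: 4 7 1
0 2 8
5 3 6

Derivation:
After move 1 (U):
0 4 1
5 7 8
3 2 6

After move 2 (R):
4 0 1
5 7 8
3 2 6

After move 3 (D):
4 7 1
5 0 8
3 2 6

After move 4 (L):
4 7 1
0 5 8
3 2 6

After move 5 (D):
4 7 1
3 5 8
0 2 6

After move 6 (U):
4 7 1
0 5 8
3 2 6

After move 7 (R):
4 7 1
5 0 8
3 2 6

After move 8 (D):
4 7 1
5 2 8
3 0 6

After move 9 (L):
4 7 1
5 2 8
0 3 6

After move 10 (U):
4 7 1
0 2 8
5 3 6

After move 11 (U):
0 7 1
4 2 8
5 3 6

After move 12 (D):
4 7 1
0 2 8
5 3 6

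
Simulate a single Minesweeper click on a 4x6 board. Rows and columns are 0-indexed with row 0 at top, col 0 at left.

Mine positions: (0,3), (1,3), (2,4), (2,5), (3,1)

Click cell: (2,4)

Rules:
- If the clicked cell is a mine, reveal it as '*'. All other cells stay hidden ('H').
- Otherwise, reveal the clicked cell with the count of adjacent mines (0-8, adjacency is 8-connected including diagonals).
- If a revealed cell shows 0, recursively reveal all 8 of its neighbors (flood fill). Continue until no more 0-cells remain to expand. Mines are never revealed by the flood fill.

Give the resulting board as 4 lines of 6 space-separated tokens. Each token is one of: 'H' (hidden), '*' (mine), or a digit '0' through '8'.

H H H H H H
H H H H H H
H H H H * H
H H H H H H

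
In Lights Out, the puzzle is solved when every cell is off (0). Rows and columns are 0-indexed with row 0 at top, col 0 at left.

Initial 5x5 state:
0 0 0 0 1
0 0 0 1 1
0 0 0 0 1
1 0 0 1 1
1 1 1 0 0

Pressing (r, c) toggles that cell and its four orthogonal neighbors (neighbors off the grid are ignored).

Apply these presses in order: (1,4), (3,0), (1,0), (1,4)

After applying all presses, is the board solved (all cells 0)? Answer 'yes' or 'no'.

After press 1 at (1,4):
0 0 0 0 0
0 0 0 0 0
0 0 0 0 0
1 0 0 1 1
1 1 1 0 0

After press 2 at (3,0):
0 0 0 0 0
0 0 0 0 0
1 0 0 0 0
0 1 0 1 1
0 1 1 0 0

After press 3 at (1,0):
1 0 0 0 0
1 1 0 0 0
0 0 0 0 0
0 1 0 1 1
0 1 1 0 0

After press 4 at (1,4):
1 0 0 0 1
1 1 0 1 1
0 0 0 0 1
0 1 0 1 1
0 1 1 0 0

Lights still on: 12

Answer: no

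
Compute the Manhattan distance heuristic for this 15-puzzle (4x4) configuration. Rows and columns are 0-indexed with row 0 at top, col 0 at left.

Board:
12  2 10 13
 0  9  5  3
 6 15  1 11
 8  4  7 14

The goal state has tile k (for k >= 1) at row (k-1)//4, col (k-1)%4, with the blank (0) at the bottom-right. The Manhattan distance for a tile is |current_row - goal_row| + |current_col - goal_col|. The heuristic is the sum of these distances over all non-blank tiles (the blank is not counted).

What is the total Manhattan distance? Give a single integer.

Tile 12: at (0,0), goal (2,3), distance |0-2|+|0-3| = 5
Tile 2: at (0,1), goal (0,1), distance |0-0|+|1-1| = 0
Tile 10: at (0,2), goal (2,1), distance |0-2|+|2-1| = 3
Tile 13: at (0,3), goal (3,0), distance |0-3|+|3-0| = 6
Tile 9: at (1,1), goal (2,0), distance |1-2|+|1-0| = 2
Tile 5: at (1,2), goal (1,0), distance |1-1|+|2-0| = 2
Tile 3: at (1,3), goal (0,2), distance |1-0|+|3-2| = 2
Tile 6: at (2,0), goal (1,1), distance |2-1|+|0-1| = 2
Tile 15: at (2,1), goal (3,2), distance |2-3|+|1-2| = 2
Tile 1: at (2,2), goal (0,0), distance |2-0|+|2-0| = 4
Tile 11: at (2,3), goal (2,2), distance |2-2|+|3-2| = 1
Tile 8: at (3,0), goal (1,3), distance |3-1|+|0-3| = 5
Tile 4: at (3,1), goal (0,3), distance |3-0|+|1-3| = 5
Tile 7: at (3,2), goal (1,2), distance |3-1|+|2-2| = 2
Tile 14: at (3,3), goal (3,1), distance |3-3|+|3-1| = 2
Sum: 5 + 0 + 3 + 6 + 2 + 2 + 2 + 2 + 2 + 4 + 1 + 5 + 5 + 2 + 2 = 43

Answer: 43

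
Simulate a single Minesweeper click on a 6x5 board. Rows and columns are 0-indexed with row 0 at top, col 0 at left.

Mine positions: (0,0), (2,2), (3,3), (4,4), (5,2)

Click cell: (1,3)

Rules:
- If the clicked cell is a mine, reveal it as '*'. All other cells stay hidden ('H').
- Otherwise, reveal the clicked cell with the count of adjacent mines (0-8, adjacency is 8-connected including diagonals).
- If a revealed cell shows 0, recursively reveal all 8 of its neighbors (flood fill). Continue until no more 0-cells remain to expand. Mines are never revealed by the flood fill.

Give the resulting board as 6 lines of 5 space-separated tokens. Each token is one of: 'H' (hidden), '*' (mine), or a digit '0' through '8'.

H H H H H
H H H 1 H
H H H H H
H H H H H
H H H H H
H H H H H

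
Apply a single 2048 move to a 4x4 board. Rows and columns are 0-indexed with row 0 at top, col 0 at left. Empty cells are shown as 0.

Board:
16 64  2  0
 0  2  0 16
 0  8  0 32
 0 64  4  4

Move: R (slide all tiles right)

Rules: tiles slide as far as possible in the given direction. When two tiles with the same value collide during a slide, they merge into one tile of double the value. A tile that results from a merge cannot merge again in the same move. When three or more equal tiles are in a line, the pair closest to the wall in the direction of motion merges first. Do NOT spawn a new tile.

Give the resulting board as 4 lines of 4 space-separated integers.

Answer:  0 16 64  2
 0  0  2 16
 0  0  8 32
 0  0 64  8

Derivation:
Slide right:
row 0: [16, 64, 2, 0] -> [0, 16, 64, 2]
row 1: [0, 2, 0, 16] -> [0, 0, 2, 16]
row 2: [0, 8, 0, 32] -> [0, 0, 8, 32]
row 3: [0, 64, 4, 4] -> [0, 0, 64, 8]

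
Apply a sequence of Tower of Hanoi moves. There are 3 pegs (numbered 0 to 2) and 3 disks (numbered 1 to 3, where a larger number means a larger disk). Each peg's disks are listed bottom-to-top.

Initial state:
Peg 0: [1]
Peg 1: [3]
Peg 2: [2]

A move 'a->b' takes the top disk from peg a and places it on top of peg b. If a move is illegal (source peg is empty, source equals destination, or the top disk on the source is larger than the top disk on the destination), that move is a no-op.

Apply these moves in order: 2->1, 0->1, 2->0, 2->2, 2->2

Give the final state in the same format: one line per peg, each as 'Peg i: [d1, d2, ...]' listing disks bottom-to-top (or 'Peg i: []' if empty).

After move 1 (2->1):
Peg 0: [1]
Peg 1: [3, 2]
Peg 2: []

After move 2 (0->1):
Peg 0: []
Peg 1: [3, 2, 1]
Peg 2: []

After move 3 (2->0):
Peg 0: []
Peg 1: [3, 2, 1]
Peg 2: []

After move 4 (2->2):
Peg 0: []
Peg 1: [3, 2, 1]
Peg 2: []

After move 5 (2->2):
Peg 0: []
Peg 1: [3, 2, 1]
Peg 2: []

Answer: Peg 0: []
Peg 1: [3, 2, 1]
Peg 2: []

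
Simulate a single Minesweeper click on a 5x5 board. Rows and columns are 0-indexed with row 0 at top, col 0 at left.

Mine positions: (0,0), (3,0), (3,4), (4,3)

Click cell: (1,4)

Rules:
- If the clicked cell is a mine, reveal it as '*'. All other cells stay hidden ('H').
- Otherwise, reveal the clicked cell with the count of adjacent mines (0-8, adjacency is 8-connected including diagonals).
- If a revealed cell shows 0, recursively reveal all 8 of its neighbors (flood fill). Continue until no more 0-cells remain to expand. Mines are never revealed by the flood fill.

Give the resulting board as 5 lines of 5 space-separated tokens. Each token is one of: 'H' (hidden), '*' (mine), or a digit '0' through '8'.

H 1 0 0 0
H 1 0 0 0
H 1 0 1 1
H 1 1 2 H
H H H H H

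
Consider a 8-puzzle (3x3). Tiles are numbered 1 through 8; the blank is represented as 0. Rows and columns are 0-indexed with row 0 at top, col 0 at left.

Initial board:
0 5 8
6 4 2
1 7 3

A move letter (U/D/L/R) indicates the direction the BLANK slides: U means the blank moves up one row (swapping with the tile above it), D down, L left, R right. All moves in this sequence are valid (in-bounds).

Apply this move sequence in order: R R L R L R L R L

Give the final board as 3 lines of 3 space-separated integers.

Answer: 5 0 8
6 4 2
1 7 3

Derivation:
After move 1 (R):
5 0 8
6 4 2
1 7 3

After move 2 (R):
5 8 0
6 4 2
1 7 3

After move 3 (L):
5 0 8
6 4 2
1 7 3

After move 4 (R):
5 8 0
6 4 2
1 7 3

After move 5 (L):
5 0 8
6 4 2
1 7 3

After move 6 (R):
5 8 0
6 4 2
1 7 3

After move 7 (L):
5 0 8
6 4 2
1 7 3

After move 8 (R):
5 8 0
6 4 2
1 7 3

After move 9 (L):
5 0 8
6 4 2
1 7 3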